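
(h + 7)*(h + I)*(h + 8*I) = h^3 + 7*h^2 + 9*I*h^2 - 8*h + 63*I*h - 56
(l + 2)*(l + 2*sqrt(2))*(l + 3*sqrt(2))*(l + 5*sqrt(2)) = l^4 + 2*l^3 + 10*sqrt(2)*l^3 + 20*sqrt(2)*l^2 + 62*l^2 + 60*sqrt(2)*l + 124*l + 120*sqrt(2)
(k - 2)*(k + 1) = k^2 - k - 2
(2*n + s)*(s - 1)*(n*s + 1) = 2*n^2*s^2 - 2*n^2*s + n*s^3 - n*s^2 + 2*n*s - 2*n + s^2 - s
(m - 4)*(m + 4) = m^2 - 16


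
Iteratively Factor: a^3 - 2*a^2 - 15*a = (a - 5)*(a^2 + 3*a) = (a - 5)*(a + 3)*(a)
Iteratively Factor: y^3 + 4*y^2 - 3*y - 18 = (y + 3)*(y^2 + y - 6) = (y - 2)*(y + 3)*(y + 3)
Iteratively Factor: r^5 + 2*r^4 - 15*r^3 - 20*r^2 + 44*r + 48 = (r + 1)*(r^4 + r^3 - 16*r^2 - 4*r + 48) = (r + 1)*(r + 4)*(r^3 - 3*r^2 - 4*r + 12) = (r + 1)*(r + 2)*(r + 4)*(r^2 - 5*r + 6) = (r - 2)*(r + 1)*(r + 2)*(r + 4)*(r - 3)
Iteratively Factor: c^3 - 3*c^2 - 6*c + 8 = (c - 1)*(c^2 - 2*c - 8) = (c - 1)*(c + 2)*(c - 4)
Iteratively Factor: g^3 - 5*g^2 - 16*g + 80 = (g - 4)*(g^2 - g - 20) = (g - 4)*(g + 4)*(g - 5)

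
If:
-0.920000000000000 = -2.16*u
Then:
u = 0.43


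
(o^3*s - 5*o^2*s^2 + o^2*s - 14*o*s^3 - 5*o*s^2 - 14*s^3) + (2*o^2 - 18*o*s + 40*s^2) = o^3*s - 5*o^2*s^2 + o^2*s + 2*o^2 - 14*o*s^3 - 5*o*s^2 - 18*o*s - 14*s^3 + 40*s^2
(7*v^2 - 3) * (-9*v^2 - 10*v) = -63*v^4 - 70*v^3 + 27*v^2 + 30*v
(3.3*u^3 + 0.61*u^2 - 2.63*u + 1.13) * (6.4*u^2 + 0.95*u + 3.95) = 21.12*u^5 + 7.039*u^4 - 3.2175*u^3 + 7.143*u^2 - 9.315*u + 4.4635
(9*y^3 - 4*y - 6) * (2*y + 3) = 18*y^4 + 27*y^3 - 8*y^2 - 24*y - 18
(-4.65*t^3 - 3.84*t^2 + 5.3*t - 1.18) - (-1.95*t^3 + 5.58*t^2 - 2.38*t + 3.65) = -2.7*t^3 - 9.42*t^2 + 7.68*t - 4.83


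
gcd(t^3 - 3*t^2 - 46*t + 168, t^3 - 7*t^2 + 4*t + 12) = t - 6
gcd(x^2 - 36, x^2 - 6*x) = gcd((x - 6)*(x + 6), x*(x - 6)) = x - 6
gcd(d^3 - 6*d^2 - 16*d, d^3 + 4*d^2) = d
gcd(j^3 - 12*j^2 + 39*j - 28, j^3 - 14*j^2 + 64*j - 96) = j - 4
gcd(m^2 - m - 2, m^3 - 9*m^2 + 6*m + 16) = m^2 - m - 2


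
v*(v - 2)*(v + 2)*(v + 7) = v^4 + 7*v^3 - 4*v^2 - 28*v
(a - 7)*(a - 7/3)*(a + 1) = a^3 - 25*a^2/3 + 7*a + 49/3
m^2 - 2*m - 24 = (m - 6)*(m + 4)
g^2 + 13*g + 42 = (g + 6)*(g + 7)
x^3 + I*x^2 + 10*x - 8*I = (x - 2*I)*(x - I)*(x + 4*I)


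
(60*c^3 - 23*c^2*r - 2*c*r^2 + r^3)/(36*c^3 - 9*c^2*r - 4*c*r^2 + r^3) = (5*c + r)/(3*c + r)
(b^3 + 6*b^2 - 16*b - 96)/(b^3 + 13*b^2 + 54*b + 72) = (b - 4)/(b + 3)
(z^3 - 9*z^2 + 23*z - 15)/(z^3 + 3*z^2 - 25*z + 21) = (z - 5)/(z + 7)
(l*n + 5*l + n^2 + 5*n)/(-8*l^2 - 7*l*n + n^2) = (-n - 5)/(8*l - n)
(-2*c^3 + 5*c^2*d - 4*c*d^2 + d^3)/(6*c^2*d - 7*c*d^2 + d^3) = (-2*c^2 + 3*c*d - d^2)/(d*(6*c - d))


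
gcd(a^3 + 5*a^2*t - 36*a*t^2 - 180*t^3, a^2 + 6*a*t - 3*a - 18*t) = a + 6*t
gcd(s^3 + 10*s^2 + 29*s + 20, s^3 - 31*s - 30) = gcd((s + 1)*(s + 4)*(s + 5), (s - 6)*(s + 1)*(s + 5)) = s^2 + 6*s + 5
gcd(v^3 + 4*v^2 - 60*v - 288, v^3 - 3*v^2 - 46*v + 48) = v^2 - 2*v - 48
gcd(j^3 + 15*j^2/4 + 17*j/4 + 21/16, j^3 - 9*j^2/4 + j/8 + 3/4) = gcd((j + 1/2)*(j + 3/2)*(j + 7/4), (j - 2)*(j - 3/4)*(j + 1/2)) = j + 1/2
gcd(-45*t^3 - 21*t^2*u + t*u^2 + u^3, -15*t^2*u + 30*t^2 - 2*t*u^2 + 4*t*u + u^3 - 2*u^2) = 15*t^2 + 2*t*u - u^2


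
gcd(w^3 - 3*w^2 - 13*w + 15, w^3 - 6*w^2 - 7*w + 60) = w^2 - 2*w - 15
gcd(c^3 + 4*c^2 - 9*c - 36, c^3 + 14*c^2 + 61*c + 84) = c^2 + 7*c + 12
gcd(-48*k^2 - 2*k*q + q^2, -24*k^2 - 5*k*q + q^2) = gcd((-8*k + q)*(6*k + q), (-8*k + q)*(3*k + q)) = -8*k + q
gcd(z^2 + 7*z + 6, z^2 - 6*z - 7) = z + 1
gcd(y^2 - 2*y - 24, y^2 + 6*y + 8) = y + 4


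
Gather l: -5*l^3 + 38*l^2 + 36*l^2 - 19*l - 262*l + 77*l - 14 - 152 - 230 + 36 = -5*l^3 + 74*l^2 - 204*l - 360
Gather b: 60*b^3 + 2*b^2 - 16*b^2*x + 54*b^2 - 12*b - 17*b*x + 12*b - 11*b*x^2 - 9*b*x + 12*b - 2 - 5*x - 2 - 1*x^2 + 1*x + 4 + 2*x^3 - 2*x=60*b^3 + b^2*(56 - 16*x) + b*(-11*x^2 - 26*x + 12) + 2*x^3 - x^2 - 6*x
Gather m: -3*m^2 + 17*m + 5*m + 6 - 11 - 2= -3*m^2 + 22*m - 7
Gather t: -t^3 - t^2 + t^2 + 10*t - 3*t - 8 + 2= -t^3 + 7*t - 6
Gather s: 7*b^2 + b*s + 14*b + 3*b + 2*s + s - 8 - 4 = 7*b^2 + 17*b + s*(b + 3) - 12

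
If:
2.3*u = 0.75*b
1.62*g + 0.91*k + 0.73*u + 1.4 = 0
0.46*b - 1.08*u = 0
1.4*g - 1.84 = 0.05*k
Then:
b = 0.00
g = 1.18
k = -3.65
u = 0.00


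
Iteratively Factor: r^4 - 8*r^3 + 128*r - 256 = (r - 4)*(r^3 - 4*r^2 - 16*r + 64) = (r - 4)^2*(r^2 - 16) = (r - 4)^2*(r + 4)*(r - 4)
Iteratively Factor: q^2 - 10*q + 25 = (q - 5)*(q - 5)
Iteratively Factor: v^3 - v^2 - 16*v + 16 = (v + 4)*(v^2 - 5*v + 4) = (v - 4)*(v + 4)*(v - 1)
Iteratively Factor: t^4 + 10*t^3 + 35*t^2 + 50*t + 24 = (t + 3)*(t^3 + 7*t^2 + 14*t + 8) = (t + 1)*(t + 3)*(t^2 + 6*t + 8) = (t + 1)*(t + 2)*(t + 3)*(t + 4)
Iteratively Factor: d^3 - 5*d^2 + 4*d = (d - 1)*(d^2 - 4*d) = d*(d - 1)*(d - 4)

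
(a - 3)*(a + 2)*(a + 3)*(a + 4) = a^4 + 6*a^3 - a^2 - 54*a - 72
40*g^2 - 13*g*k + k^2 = (-8*g + k)*(-5*g + k)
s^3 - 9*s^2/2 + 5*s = s*(s - 5/2)*(s - 2)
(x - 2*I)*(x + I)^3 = x^4 + I*x^3 + 3*x^2 + 5*I*x - 2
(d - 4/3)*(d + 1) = d^2 - d/3 - 4/3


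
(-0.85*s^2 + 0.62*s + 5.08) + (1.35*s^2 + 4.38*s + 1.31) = 0.5*s^2 + 5.0*s + 6.39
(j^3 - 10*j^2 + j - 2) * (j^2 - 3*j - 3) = j^5 - 13*j^4 + 28*j^3 + 25*j^2 + 3*j + 6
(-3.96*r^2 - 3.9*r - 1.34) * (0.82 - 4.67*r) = 18.4932*r^3 + 14.9658*r^2 + 3.0598*r - 1.0988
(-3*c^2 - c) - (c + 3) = -3*c^2 - 2*c - 3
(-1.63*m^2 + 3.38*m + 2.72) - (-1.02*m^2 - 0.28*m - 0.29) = -0.61*m^2 + 3.66*m + 3.01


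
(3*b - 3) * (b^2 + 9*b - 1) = 3*b^3 + 24*b^2 - 30*b + 3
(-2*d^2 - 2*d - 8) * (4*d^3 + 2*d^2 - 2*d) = -8*d^5 - 12*d^4 - 32*d^3 - 12*d^2 + 16*d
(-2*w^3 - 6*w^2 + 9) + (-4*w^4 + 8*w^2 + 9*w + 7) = -4*w^4 - 2*w^3 + 2*w^2 + 9*w + 16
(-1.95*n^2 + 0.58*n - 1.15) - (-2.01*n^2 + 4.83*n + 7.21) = 0.0599999999999998*n^2 - 4.25*n - 8.36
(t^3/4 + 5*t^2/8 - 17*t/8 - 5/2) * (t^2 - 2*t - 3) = t^5/4 + t^4/8 - 33*t^3/8 - t^2/8 + 91*t/8 + 15/2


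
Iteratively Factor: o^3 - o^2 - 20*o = (o)*(o^2 - o - 20) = o*(o + 4)*(o - 5)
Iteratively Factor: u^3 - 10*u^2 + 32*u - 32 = (u - 4)*(u^2 - 6*u + 8) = (u - 4)*(u - 2)*(u - 4)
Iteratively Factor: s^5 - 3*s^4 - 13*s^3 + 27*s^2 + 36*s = (s)*(s^4 - 3*s^3 - 13*s^2 + 27*s + 36) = s*(s + 1)*(s^3 - 4*s^2 - 9*s + 36) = s*(s - 4)*(s + 1)*(s^2 - 9) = s*(s - 4)*(s + 1)*(s + 3)*(s - 3)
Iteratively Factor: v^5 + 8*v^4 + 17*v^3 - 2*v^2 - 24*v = (v + 3)*(v^4 + 5*v^3 + 2*v^2 - 8*v) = (v + 3)*(v + 4)*(v^3 + v^2 - 2*v) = (v + 2)*(v + 3)*(v + 4)*(v^2 - v) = v*(v + 2)*(v + 3)*(v + 4)*(v - 1)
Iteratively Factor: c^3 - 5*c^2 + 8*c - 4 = (c - 2)*(c^2 - 3*c + 2) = (c - 2)^2*(c - 1)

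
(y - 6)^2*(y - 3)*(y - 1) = y^4 - 16*y^3 + 87*y^2 - 180*y + 108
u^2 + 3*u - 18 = (u - 3)*(u + 6)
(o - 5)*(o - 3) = o^2 - 8*o + 15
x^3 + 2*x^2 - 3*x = x*(x - 1)*(x + 3)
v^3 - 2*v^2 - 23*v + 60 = (v - 4)*(v - 3)*(v + 5)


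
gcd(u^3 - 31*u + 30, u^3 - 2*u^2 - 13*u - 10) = u - 5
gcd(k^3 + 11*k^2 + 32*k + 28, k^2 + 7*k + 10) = k + 2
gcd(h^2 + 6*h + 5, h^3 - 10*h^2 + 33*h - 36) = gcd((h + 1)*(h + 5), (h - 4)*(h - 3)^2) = 1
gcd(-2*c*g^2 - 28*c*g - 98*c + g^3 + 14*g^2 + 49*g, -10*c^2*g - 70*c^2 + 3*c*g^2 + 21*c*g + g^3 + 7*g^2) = 2*c*g + 14*c - g^2 - 7*g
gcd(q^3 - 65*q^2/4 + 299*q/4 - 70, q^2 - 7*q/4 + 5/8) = q - 5/4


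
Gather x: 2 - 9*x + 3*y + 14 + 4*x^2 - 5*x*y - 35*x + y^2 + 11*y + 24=4*x^2 + x*(-5*y - 44) + y^2 + 14*y + 40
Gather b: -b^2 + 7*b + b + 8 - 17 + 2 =-b^2 + 8*b - 7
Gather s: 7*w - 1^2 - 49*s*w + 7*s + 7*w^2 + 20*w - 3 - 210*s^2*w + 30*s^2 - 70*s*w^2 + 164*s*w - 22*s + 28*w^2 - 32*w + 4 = s^2*(30 - 210*w) + s*(-70*w^2 + 115*w - 15) + 35*w^2 - 5*w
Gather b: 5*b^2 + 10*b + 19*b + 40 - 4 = 5*b^2 + 29*b + 36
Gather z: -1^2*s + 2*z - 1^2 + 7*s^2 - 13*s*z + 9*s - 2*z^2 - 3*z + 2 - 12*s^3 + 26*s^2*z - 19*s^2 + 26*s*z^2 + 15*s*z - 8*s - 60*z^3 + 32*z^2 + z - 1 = -12*s^3 - 12*s^2 - 60*z^3 + z^2*(26*s + 30) + z*(26*s^2 + 2*s)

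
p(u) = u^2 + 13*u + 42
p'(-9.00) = -5.00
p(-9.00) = 6.00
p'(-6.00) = 1.00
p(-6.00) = 0.00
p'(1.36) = 15.72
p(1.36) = 61.53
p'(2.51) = 18.02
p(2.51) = 80.93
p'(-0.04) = 12.92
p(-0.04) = 41.48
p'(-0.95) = 11.10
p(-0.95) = 30.55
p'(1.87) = 16.74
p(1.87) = 69.81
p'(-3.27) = 6.46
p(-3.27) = 10.18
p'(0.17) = 13.34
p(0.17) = 44.24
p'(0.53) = 14.06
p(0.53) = 49.17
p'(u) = 2*u + 13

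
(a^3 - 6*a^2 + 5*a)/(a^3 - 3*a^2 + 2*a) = (a - 5)/(a - 2)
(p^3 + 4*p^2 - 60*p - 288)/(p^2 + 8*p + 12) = (p^2 - 2*p - 48)/(p + 2)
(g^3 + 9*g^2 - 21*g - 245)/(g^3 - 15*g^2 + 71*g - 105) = (g^2 + 14*g + 49)/(g^2 - 10*g + 21)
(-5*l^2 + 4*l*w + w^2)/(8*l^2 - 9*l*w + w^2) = (5*l + w)/(-8*l + w)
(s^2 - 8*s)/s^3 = (s - 8)/s^2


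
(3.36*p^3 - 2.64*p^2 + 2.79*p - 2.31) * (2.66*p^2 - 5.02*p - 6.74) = 8.9376*p^5 - 23.8896*p^4 - 1.9722*p^3 - 2.3568*p^2 - 7.2084*p + 15.5694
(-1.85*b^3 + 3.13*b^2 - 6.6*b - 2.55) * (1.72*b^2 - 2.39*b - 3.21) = -3.182*b^5 + 9.8051*b^4 - 12.8942*b^3 + 1.3407*b^2 + 27.2805*b + 8.1855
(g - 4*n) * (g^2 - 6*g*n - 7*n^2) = g^3 - 10*g^2*n + 17*g*n^2 + 28*n^3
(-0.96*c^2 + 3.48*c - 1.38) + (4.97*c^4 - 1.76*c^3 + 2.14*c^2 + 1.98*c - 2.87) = 4.97*c^4 - 1.76*c^3 + 1.18*c^2 + 5.46*c - 4.25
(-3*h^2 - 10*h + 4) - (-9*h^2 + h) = 6*h^2 - 11*h + 4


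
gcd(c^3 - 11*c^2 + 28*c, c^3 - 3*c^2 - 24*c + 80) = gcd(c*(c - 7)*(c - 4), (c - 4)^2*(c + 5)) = c - 4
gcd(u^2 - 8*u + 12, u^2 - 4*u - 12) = u - 6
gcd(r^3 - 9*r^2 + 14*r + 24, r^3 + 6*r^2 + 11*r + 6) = r + 1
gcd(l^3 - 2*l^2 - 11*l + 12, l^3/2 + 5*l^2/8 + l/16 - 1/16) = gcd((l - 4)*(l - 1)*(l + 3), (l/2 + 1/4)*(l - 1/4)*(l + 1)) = 1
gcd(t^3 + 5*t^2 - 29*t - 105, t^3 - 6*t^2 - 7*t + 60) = t^2 - 2*t - 15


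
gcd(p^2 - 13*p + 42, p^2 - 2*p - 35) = p - 7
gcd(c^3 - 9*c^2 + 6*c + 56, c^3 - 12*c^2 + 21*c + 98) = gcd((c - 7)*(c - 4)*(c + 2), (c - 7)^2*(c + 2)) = c^2 - 5*c - 14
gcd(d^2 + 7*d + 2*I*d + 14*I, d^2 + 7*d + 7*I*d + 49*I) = d + 7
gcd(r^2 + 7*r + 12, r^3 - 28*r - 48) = r + 4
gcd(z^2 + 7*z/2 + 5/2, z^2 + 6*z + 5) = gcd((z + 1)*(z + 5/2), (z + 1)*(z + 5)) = z + 1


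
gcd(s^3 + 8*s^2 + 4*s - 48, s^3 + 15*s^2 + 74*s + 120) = s^2 + 10*s + 24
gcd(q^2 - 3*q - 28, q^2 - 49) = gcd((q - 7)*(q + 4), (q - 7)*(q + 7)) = q - 7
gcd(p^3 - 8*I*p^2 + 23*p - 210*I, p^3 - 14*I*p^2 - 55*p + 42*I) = p^2 - 13*I*p - 42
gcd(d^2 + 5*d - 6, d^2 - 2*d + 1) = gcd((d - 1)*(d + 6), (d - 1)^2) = d - 1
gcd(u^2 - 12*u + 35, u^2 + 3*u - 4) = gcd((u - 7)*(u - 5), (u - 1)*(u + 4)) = 1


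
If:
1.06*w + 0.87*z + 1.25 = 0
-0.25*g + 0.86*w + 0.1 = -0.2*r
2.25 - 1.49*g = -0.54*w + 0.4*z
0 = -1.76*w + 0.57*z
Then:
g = 1.67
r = 3.02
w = -0.33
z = -1.03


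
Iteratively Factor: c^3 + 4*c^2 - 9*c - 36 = (c + 3)*(c^2 + c - 12) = (c + 3)*(c + 4)*(c - 3)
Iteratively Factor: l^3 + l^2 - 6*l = (l)*(l^2 + l - 6) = l*(l + 3)*(l - 2)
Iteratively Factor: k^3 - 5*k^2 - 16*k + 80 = (k - 5)*(k^2 - 16) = (k - 5)*(k + 4)*(k - 4)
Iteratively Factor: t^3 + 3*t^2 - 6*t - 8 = (t + 4)*(t^2 - t - 2) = (t + 1)*(t + 4)*(t - 2)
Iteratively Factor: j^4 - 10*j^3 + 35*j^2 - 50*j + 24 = (j - 4)*(j^3 - 6*j^2 + 11*j - 6) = (j - 4)*(j - 2)*(j^2 - 4*j + 3) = (j - 4)*(j - 3)*(j - 2)*(j - 1)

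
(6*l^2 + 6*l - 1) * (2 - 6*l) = -36*l^3 - 24*l^2 + 18*l - 2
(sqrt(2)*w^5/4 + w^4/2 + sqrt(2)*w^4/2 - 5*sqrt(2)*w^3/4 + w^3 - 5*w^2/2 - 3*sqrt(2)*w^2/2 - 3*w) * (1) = sqrt(2)*w^5/4 + w^4/2 + sqrt(2)*w^4/2 - 5*sqrt(2)*w^3/4 + w^3 - 5*w^2/2 - 3*sqrt(2)*w^2/2 - 3*w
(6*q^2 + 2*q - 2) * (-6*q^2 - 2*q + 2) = -36*q^4 - 24*q^3 + 20*q^2 + 8*q - 4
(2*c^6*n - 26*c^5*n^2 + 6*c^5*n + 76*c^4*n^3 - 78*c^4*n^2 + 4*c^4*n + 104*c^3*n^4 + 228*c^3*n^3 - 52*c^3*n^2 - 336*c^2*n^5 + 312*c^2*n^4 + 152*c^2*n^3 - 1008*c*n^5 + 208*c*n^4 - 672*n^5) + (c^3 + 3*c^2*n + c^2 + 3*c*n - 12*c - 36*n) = 2*c^6*n - 26*c^5*n^2 + 6*c^5*n + 76*c^4*n^3 - 78*c^4*n^2 + 4*c^4*n + 104*c^3*n^4 + 228*c^3*n^3 - 52*c^3*n^2 + c^3 - 336*c^2*n^5 + 312*c^2*n^4 + 152*c^2*n^3 + 3*c^2*n + c^2 - 1008*c*n^5 + 208*c*n^4 + 3*c*n - 12*c - 672*n^5 - 36*n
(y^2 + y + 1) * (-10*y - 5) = -10*y^3 - 15*y^2 - 15*y - 5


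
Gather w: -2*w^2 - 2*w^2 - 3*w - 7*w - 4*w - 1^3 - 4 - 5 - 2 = -4*w^2 - 14*w - 12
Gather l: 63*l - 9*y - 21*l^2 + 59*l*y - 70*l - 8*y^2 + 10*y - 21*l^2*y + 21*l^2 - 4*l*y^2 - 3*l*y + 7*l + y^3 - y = -21*l^2*y + l*(-4*y^2 + 56*y) + y^3 - 8*y^2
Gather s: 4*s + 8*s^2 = 8*s^2 + 4*s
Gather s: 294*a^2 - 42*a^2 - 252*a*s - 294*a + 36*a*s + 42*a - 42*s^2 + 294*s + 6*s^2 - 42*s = 252*a^2 - 252*a - 36*s^2 + s*(252 - 216*a)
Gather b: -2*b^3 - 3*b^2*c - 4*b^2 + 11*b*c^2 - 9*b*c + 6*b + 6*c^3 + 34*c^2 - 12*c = -2*b^3 + b^2*(-3*c - 4) + b*(11*c^2 - 9*c + 6) + 6*c^3 + 34*c^2 - 12*c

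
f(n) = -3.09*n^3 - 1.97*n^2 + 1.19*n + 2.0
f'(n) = -9.27*n^2 - 3.94*n + 1.19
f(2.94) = -90.05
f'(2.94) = -90.52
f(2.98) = -93.72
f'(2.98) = -92.87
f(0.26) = 2.12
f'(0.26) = -0.46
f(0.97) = -1.52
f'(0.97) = -11.35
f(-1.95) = 15.10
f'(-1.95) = -26.38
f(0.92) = -0.98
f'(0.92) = -10.28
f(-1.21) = 3.15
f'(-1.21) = -7.61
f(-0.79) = 1.35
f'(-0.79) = -1.48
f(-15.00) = 9969.65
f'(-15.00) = -2025.46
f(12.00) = -5606.92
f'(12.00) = -1380.97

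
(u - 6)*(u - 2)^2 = u^3 - 10*u^2 + 28*u - 24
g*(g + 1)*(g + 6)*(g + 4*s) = g^4 + 4*g^3*s + 7*g^3 + 28*g^2*s + 6*g^2 + 24*g*s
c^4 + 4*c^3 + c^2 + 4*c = c*(c + 4)*(c - I)*(c + I)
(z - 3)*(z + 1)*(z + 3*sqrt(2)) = z^3 - 2*z^2 + 3*sqrt(2)*z^2 - 6*sqrt(2)*z - 3*z - 9*sqrt(2)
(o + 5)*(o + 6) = o^2 + 11*o + 30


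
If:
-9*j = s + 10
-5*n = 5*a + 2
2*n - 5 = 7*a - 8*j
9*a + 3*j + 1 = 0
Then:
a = -127/495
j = 24/55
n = -71/495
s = -766/55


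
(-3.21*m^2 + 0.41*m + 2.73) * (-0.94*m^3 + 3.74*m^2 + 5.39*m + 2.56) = 3.0174*m^5 - 12.3908*m^4 - 18.3347*m^3 + 4.2025*m^2 + 15.7643*m + 6.9888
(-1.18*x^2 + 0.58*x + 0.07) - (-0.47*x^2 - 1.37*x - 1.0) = -0.71*x^2 + 1.95*x + 1.07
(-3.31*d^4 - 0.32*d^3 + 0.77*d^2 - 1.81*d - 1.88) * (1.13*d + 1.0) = -3.7403*d^5 - 3.6716*d^4 + 0.5501*d^3 - 1.2753*d^2 - 3.9344*d - 1.88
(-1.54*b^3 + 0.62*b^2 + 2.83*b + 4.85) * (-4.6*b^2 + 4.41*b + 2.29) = 7.084*b^5 - 9.6434*b^4 - 13.8104*b^3 - 8.40989999999999*b^2 + 27.8692*b + 11.1065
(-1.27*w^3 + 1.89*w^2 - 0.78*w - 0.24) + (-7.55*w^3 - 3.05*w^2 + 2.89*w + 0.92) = -8.82*w^3 - 1.16*w^2 + 2.11*w + 0.68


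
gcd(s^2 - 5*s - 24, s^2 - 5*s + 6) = 1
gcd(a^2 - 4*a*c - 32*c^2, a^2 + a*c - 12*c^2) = a + 4*c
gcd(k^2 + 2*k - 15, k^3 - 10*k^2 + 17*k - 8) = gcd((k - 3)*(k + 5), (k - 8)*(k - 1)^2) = 1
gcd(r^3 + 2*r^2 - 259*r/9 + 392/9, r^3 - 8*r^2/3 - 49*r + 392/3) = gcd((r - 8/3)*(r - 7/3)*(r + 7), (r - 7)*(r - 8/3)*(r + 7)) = r^2 + 13*r/3 - 56/3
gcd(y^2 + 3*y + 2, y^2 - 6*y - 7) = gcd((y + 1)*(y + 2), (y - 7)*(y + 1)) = y + 1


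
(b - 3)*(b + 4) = b^2 + b - 12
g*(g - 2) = g^2 - 2*g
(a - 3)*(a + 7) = a^2 + 4*a - 21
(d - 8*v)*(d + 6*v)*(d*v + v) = d^3*v - 2*d^2*v^2 + d^2*v - 48*d*v^3 - 2*d*v^2 - 48*v^3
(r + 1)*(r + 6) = r^2 + 7*r + 6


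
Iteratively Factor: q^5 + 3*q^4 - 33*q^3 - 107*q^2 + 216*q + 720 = (q + 4)*(q^4 - q^3 - 29*q^2 + 9*q + 180) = (q + 3)*(q + 4)*(q^3 - 4*q^2 - 17*q + 60) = (q + 3)*(q + 4)^2*(q^2 - 8*q + 15) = (q - 5)*(q + 3)*(q + 4)^2*(q - 3)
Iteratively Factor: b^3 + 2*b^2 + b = (b + 1)*(b^2 + b) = (b + 1)^2*(b)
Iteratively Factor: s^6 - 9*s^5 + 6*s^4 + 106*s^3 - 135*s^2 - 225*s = (s - 5)*(s^5 - 4*s^4 - 14*s^3 + 36*s^2 + 45*s) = (s - 5)*(s + 1)*(s^4 - 5*s^3 - 9*s^2 + 45*s) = (s - 5)*(s - 3)*(s + 1)*(s^3 - 2*s^2 - 15*s) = (s - 5)*(s - 3)*(s + 1)*(s + 3)*(s^2 - 5*s) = s*(s - 5)*(s - 3)*(s + 1)*(s + 3)*(s - 5)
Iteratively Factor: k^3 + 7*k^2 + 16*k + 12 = (k + 2)*(k^2 + 5*k + 6) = (k + 2)^2*(k + 3)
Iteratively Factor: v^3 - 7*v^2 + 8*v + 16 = (v - 4)*(v^2 - 3*v - 4) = (v - 4)*(v + 1)*(v - 4)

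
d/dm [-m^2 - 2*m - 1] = -2*m - 2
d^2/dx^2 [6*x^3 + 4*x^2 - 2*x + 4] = 36*x + 8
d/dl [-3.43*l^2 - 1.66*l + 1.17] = -6.86*l - 1.66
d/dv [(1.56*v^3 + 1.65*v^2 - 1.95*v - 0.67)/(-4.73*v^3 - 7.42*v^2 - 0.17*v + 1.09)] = (-3.7707*v^4 - 18.9774*v^3 - 19.1556*v^2 - 6.3458*v - 2.2394)/(22.3729*v^6 + 70.1932*v^5 + 56.6646*v^4 - 7.7886*v^3 - 16.1467*v^2 - 0.3706*v + 1.1881)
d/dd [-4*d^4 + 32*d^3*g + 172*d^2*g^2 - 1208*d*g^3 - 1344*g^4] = -16*d^3 + 96*d^2*g + 344*d*g^2 - 1208*g^3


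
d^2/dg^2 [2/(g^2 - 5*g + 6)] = 4*(-g^2 + 5*g + (2*g - 5)^2 - 6)/(g^2 - 5*g + 6)^3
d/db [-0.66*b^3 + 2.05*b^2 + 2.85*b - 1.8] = -1.98*b^2 + 4.1*b + 2.85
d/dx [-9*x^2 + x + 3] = 1 - 18*x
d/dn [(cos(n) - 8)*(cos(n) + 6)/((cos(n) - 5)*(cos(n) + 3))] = 66*(1 - cos(n))*sin(n)/((cos(n) - 5)^2*(cos(n) + 3)^2)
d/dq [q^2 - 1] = 2*q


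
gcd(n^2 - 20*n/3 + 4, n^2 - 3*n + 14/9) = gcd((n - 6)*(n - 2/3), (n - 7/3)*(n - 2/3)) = n - 2/3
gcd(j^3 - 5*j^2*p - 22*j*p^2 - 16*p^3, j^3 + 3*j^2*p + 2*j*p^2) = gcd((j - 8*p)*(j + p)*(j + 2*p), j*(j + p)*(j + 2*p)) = j^2 + 3*j*p + 2*p^2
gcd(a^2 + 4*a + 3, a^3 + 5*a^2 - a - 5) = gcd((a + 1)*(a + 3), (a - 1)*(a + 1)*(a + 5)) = a + 1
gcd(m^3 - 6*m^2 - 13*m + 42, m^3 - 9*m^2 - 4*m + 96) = m + 3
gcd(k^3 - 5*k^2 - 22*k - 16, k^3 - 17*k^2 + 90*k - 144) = k - 8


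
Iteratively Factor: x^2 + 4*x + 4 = (x + 2)*(x + 2)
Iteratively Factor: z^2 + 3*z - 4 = (z - 1)*(z + 4)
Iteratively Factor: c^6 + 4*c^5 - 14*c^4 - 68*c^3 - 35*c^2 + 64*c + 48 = (c - 1)*(c^5 + 5*c^4 - 9*c^3 - 77*c^2 - 112*c - 48) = (c - 1)*(c + 4)*(c^4 + c^3 - 13*c^2 - 25*c - 12) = (c - 1)*(c + 3)*(c + 4)*(c^3 - 2*c^2 - 7*c - 4) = (c - 1)*(c + 1)*(c + 3)*(c + 4)*(c^2 - 3*c - 4) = (c - 1)*(c + 1)^2*(c + 3)*(c + 4)*(c - 4)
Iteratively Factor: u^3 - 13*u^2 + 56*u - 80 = (u - 4)*(u^2 - 9*u + 20) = (u - 4)^2*(u - 5)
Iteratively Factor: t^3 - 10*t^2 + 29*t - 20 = (t - 4)*(t^2 - 6*t + 5) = (t - 5)*(t - 4)*(t - 1)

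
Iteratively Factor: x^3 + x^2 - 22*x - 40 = (x - 5)*(x^2 + 6*x + 8) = (x - 5)*(x + 4)*(x + 2)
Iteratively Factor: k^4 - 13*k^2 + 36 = (k + 2)*(k^3 - 2*k^2 - 9*k + 18) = (k - 3)*(k + 2)*(k^2 + k - 6) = (k - 3)*(k + 2)*(k + 3)*(k - 2)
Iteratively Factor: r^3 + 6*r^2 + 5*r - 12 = (r + 3)*(r^2 + 3*r - 4) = (r + 3)*(r + 4)*(r - 1)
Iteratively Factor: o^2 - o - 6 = (o + 2)*(o - 3)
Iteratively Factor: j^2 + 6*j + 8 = (j + 4)*(j + 2)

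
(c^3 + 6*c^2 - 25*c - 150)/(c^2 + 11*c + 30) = c - 5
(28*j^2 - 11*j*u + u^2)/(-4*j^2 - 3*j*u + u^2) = (-7*j + u)/(j + u)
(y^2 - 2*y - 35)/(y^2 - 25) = (y - 7)/(y - 5)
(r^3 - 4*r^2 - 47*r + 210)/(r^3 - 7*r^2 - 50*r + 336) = (r - 5)/(r - 8)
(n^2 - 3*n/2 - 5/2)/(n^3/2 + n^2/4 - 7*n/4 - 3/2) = 2*(2*n - 5)/(2*n^2 - n - 6)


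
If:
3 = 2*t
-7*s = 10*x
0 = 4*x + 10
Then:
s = 25/7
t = 3/2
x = -5/2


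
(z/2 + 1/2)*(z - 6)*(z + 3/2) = z^3/2 - 7*z^2/4 - 27*z/4 - 9/2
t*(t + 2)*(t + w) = t^3 + t^2*w + 2*t^2 + 2*t*w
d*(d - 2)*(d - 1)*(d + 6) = d^4 + 3*d^3 - 16*d^2 + 12*d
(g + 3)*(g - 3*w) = g^2 - 3*g*w + 3*g - 9*w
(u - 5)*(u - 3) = u^2 - 8*u + 15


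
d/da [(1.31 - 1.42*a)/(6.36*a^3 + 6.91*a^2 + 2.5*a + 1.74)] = (18.0624*a^3 - 15.1826*a^2 - 18.1042*a - 5.7458)/(40.4496*a^6 + 87.8952*a^5 + 79.5481*a^4 + 56.6828*a^3 + 30.2968*a^2 + 8.7*a + 3.0276)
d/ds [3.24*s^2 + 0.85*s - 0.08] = 6.48*s + 0.85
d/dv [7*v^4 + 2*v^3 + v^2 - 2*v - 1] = 28*v^3 + 6*v^2 + 2*v - 2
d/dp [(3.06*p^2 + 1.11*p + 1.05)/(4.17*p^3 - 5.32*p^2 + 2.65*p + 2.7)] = (-12.7602*p^4 - 9.2574*p^3 + 0.8787*p^2 + 27.696*p + 0.2145)/(17.3889*p^6 - 44.3688*p^5 + 50.4034*p^4 - 5.678*p^3 - 21.7055*p^2 + 14.31*p + 7.29)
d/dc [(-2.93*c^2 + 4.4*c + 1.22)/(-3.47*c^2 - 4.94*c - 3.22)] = (29.7422*c^2 + 27.336*c - 8.1412)/(12.0409*c^4 + 34.2836*c^3 + 46.7504*c^2 + 31.8136*c + 10.3684)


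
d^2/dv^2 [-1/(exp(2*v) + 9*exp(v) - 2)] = (-2*(2*exp(v) + 9)^2*exp(v) + (4*exp(v) + 9)*(exp(2*v) + 9*exp(v) - 2))*exp(v)/(exp(2*v) + 9*exp(v) - 2)^3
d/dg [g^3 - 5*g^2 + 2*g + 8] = 3*g^2 - 10*g + 2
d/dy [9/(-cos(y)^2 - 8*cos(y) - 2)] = -18*(cos(y) + 4)*sin(y)/(cos(y)^2 + 8*cos(y) + 2)^2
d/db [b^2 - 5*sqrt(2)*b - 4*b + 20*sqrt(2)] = 2*b - 5*sqrt(2) - 4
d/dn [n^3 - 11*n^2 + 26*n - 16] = 3*n^2 - 22*n + 26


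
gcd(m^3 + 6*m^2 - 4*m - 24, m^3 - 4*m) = m^2 - 4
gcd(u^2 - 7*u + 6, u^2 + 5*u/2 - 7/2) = u - 1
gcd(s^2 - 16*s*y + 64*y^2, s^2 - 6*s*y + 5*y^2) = 1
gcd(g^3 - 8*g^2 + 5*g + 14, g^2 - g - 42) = g - 7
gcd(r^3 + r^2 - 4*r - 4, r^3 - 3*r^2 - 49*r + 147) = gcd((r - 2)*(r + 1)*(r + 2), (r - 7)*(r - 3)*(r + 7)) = 1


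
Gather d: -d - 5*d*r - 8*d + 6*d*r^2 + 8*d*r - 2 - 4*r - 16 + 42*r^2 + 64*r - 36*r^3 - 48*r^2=d*(6*r^2 + 3*r - 9) - 36*r^3 - 6*r^2 + 60*r - 18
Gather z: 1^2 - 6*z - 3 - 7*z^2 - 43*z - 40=-7*z^2 - 49*z - 42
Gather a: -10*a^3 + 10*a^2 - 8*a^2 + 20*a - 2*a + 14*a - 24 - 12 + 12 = -10*a^3 + 2*a^2 + 32*a - 24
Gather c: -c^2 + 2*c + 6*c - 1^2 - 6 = -c^2 + 8*c - 7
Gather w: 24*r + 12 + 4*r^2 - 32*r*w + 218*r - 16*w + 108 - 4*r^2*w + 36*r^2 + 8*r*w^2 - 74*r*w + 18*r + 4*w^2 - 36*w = 40*r^2 + 260*r + w^2*(8*r + 4) + w*(-4*r^2 - 106*r - 52) + 120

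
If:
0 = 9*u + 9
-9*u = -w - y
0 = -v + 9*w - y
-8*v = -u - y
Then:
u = -1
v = -91/81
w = -82/81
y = -647/81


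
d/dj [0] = 0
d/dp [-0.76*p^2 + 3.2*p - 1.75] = 3.2 - 1.52*p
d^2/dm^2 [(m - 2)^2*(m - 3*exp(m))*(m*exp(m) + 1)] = m^4*exp(m) - 12*m^3*exp(2*m) + 4*m^3*exp(m) + 12*m^2*exp(2*m) - 11*m^2*exp(m) + 30*m*exp(2*m) - 8*m*exp(m) + 6*m - 24*exp(2*m) + 14*exp(m) - 8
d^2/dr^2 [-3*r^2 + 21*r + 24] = -6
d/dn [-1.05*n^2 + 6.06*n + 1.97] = 6.06 - 2.1*n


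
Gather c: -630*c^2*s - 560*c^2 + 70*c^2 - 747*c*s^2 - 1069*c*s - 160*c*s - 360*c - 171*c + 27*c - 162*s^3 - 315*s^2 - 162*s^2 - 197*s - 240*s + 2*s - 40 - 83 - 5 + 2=c^2*(-630*s - 490) + c*(-747*s^2 - 1229*s - 504) - 162*s^3 - 477*s^2 - 435*s - 126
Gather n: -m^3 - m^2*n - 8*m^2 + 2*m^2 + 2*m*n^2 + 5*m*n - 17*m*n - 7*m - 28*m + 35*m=-m^3 - 6*m^2 + 2*m*n^2 + n*(-m^2 - 12*m)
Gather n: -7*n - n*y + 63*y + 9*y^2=n*(-y - 7) + 9*y^2 + 63*y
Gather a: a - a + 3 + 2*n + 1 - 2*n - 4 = 0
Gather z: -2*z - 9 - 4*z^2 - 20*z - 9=-4*z^2 - 22*z - 18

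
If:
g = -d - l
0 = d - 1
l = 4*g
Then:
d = 1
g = -1/5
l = -4/5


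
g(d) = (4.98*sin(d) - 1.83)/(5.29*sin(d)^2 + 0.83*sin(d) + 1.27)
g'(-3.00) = -2.87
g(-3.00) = -2.01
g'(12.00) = -1.55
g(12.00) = -1.92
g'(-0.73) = -1.33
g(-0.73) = -1.68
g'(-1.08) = -0.65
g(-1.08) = -1.34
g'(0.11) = 4.73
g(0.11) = -0.90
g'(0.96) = 0.11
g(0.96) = 0.41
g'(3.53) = 1.03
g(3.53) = -2.17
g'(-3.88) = -0.37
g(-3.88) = 0.36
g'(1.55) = 0.00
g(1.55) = 0.43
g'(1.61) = -0.00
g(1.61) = 0.43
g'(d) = (-10.58*sin(d)*cos(d) - 0.83*cos(d))*(4.98*sin(d) - 1.83)/(5.29*sin(d)^2 + 0.83*sin(d) + 1.27)^2 + 4.98*cos(d)/(5.29*sin(d)^2 + 0.83*sin(d) + 1.27)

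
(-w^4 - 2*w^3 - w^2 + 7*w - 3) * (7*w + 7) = -7*w^5 - 21*w^4 - 21*w^3 + 42*w^2 + 28*w - 21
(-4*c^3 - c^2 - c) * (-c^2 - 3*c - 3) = 4*c^5 + 13*c^4 + 16*c^3 + 6*c^2 + 3*c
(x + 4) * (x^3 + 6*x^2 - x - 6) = x^4 + 10*x^3 + 23*x^2 - 10*x - 24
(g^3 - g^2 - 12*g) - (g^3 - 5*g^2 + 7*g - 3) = 4*g^2 - 19*g + 3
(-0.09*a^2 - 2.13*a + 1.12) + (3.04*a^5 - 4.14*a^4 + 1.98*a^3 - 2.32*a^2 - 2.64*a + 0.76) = 3.04*a^5 - 4.14*a^4 + 1.98*a^3 - 2.41*a^2 - 4.77*a + 1.88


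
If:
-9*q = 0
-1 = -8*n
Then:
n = 1/8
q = 0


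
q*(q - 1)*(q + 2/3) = q^3 - q^2/3 - 2*q/3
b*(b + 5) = b^2 + 5*b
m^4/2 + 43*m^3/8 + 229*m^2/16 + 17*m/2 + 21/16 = (m/2 + 1/4)*(m + 1/4)*(m + 3)*(m + 7)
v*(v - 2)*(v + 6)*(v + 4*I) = v^4 + 4*v^3 + 4*I*v^3 - 12*v^2 + 16*I*v^2 - 48*I*v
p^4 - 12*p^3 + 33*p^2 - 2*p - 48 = (p - 8)*(p - 3)*(p - 2)*(p + 1)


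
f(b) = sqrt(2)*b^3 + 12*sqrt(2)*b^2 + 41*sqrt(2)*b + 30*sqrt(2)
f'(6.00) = 414.36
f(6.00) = 1306.73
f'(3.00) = 197.99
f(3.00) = 407.29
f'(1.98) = 141.82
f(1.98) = 234.74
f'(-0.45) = 43.57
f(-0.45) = 19.64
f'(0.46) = 74.49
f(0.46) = 72.83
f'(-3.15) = -6.83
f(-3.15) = -16.03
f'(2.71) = 181.12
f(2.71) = 352.34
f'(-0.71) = 36.02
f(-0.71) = 9.31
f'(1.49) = 117.97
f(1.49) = 171.18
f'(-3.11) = -6.54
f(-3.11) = -16.30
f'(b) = 3*sqrt(2)*b^2 + 24*sqrt(2)*b + 41*sqrt(2)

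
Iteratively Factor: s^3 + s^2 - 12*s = (s - 3)*(s^2 + 4*s) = (s - 3)*(s + 4)*(s)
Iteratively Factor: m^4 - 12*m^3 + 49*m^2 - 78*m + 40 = (m - 4)*(m^3 - 8*m^2 + 17*m - 10) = (m - 4)*(m - 2)*(m^2 - 6*m + 5) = (m - 5)*(m - 4)*(m - 2)*(m - 1)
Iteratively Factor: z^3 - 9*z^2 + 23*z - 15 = (z - 3)*(z^2 - 6*z + 5) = (z - 5)*(z - 3)*(z - 1)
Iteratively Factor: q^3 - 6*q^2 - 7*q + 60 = (q - 5)*(q^2 - q - 12) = (q - 5)*(q - 4)*(q + 3)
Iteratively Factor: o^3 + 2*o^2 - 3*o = (o)*(o^2 + 2*o - 3) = o*(o + 3)*(o - 1)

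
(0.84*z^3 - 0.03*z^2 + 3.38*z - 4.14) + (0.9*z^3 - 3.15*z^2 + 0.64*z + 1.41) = 1.74*z^3 - 3.18*z^2 + 4.02*z - 2.73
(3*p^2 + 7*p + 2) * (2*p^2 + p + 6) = 6*p^4 + 17*p^3 + 29*p^2 + 44*p + 12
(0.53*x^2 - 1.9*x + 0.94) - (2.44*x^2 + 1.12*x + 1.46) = -1.91*x^2 - 3.02*x - 0.52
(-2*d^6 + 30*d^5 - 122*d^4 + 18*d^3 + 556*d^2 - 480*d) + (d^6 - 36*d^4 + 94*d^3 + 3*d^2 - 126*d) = -d^6 + 30*d^5 - 158*d^4 + 112*d^3 + 559*d^2 - 606*d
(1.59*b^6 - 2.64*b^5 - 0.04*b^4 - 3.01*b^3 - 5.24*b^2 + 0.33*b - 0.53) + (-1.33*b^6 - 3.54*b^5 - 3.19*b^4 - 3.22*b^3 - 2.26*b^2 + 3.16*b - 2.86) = 0.26*b^6 - 6.18*b^5 - 3.23*b^4 - 6.23*b^3 - 7.5*b^2 + 3.49*b - 3.39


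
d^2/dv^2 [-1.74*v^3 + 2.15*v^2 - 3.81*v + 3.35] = 4.3 - 10.44*v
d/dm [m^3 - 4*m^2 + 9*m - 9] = 3*m^2 - 8*m + 9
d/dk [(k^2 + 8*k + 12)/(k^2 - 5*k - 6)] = (-13*k^2 - 36*k + 12)/(k^4 - 10*k^3 + 13*k^2 + 60*k + 36)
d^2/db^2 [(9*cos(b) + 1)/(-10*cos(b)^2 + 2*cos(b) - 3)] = (-2025*(1 - cos(2*b))^2*cos(b) - 145*(1 - cos(2*b))^2 + 1233*cos(b) - 249*cos(2*b) - 930*cos(3*b) + 450*cos(5*b) + 387)/(2*cos(b) - 5*cos(2*b) - 8)^3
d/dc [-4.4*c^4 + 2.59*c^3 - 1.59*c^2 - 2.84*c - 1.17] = -17.6*c^3 + 7.77*c^2 - 3.18*c - 2.84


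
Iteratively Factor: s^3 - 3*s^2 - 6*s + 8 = (s + 2)*(s^2 - 5*s + 4) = (s - 1)*(s + 2)*(s - 4)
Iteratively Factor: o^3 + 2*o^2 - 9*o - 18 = (o - 3)*(o^2 + 5*o + 6) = (o - 3)*(o + 2)*(o + 3)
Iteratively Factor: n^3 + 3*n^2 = (n + 3)*(n^2) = n*(n + 3)*(n)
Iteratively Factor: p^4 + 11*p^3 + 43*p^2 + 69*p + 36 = (p + 3)*(p^3 + 8*p^2 + 19*p + 12) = (p + 3)^2*(p^2 + 5*p + 4) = (p + 3)^2*(p + 4)*(p + 1)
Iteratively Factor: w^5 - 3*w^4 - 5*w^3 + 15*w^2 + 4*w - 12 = (w - 1)*(w^4 - 2*w^3 - 7*w^2 + 8*w + 12) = (w - 1)*(w + 2)*(w^3 - 4*w^2 + w + 6) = (w - 2)*(w - 1)*(w + 2)*(w^2 - 2*w - 3) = (w - 3)*(w - 2)*(w - 1)*(w + 2)*(w + 1)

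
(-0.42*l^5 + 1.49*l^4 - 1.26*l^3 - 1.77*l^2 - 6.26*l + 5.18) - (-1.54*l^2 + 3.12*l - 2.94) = -0.42*l^5 + 1.49*l^4 - 1.26*l^3 - 0.23*l^2 - 9.38*l + 8.12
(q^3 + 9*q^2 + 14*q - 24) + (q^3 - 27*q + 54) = 2*q^3 + 9*q^2 - 13*q + 30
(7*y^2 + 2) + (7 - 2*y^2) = 5*y^2 + 9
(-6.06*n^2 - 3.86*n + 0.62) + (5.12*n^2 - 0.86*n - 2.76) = -0.94*n^2 - 4.72*n - 2.14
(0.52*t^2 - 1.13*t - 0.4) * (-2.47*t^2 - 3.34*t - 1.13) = -1.2844*t^4 + 1.0543*t^3 + 4.1746*t^2 + 2.6129*t + 0.452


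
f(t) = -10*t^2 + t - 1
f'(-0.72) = 15.40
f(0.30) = -1.60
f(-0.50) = -4.00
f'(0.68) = -12.60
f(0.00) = -1.00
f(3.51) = -120.69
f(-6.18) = -389.10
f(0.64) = -4.46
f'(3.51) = -69.20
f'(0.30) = -5.00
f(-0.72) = -6.90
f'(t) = 1 - 20*t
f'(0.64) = -11.80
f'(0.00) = 1.00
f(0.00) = -1.00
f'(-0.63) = 13.60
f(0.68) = -4.94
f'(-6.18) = 124.60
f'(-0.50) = 11.00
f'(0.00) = 1.00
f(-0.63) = -5.60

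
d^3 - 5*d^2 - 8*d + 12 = (d - 6)*(d - 1)*(d + 2)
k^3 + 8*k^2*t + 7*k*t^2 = k*(k + t)*(k + 7*t)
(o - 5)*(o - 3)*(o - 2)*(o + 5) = o^4 - 5*o^3 - 19*o^2 + 125*o - 150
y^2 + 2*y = y*(y + 2)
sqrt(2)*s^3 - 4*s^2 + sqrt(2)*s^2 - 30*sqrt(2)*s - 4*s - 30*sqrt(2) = (s - 5*sqrt(2))*(s + 3*sqrt(2))*(sqrt(2)*s + sqrt(2))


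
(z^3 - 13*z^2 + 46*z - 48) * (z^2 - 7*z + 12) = z^5 - 20*z^4 + 149*z^3 - 526*z^2 + 888*z - 576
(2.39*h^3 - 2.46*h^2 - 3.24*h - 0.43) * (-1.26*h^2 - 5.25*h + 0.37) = -3.0114*h^5 - 9.4479*h^4 + 17.8817*h^3 + 16.6416*h^2 + 1.0587*h - 0.1591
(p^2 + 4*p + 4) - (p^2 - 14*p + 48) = 18*p - 44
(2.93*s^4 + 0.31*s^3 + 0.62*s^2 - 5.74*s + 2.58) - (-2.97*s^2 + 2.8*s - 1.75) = 2.93*s^4 + 0.31*s^3 + 3.59*s^2 - 8.54*s + 4.33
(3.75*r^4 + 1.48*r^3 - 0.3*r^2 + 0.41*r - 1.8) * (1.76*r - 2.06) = 6.6*r^5 - 5.1202*r^4 - 3.5768*r^3 + 1.3396*r^2 - 4.0126*r + 3.708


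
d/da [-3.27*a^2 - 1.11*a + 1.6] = -6.54*a - 1.11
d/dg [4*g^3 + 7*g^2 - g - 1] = 12*g^2 + 14*g - 1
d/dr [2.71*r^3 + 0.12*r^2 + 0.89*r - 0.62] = 8.13*r^2 + 0.24*r + 0.89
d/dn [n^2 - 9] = 2*n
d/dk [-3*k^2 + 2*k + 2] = 2 - 6*k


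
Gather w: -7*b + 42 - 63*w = -7*b - 63*w + 42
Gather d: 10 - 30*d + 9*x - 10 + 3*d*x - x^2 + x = d*(3*x - 30) - x^2 + 10*x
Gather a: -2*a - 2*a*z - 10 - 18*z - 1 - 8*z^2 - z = a*(-2*z - 2) - 8*z^2 - 19*z - 11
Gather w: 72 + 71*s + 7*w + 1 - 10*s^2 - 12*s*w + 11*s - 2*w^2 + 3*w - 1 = -10*s^2 + 82*s - 2*w^2 + w*(10 - 12*s) + 72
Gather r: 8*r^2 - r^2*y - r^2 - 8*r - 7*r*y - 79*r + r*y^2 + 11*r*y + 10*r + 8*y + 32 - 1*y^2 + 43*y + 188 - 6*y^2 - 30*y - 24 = r^2*(7 - y) + r*(y^2 + 4*y - 77) - 7*y^2 + 21*y + 196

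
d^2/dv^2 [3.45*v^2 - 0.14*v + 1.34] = 6.90000000000000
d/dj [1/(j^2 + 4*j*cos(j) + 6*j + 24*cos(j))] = 2*(2*j*sin(j) - j + 12*sin(j) - 2*cos(j) - 3)/((j + 6)^2*(j + 4*cos(j))^2)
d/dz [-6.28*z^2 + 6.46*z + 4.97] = 6.46 - 12.56*z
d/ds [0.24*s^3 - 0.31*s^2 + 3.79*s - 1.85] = 0.72*s^2 - 0.62*s + 3.79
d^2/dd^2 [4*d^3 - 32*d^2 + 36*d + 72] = 24*d - 64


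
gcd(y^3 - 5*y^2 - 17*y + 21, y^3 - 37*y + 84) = 1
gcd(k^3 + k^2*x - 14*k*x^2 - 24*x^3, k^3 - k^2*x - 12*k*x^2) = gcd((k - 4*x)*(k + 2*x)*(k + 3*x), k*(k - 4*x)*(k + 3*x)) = -k^2 + k*x + 12*x^2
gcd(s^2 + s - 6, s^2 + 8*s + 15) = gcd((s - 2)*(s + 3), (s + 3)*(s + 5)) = s + 3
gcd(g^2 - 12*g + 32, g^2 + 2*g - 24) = g - 4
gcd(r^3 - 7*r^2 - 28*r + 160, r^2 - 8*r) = r - 8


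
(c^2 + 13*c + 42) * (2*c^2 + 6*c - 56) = 2*c^4 + 32*c^3 + 106*c^2 - 476*c - 2352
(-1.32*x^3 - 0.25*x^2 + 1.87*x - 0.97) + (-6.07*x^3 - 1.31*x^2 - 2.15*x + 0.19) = -7.39*x^3 - 1.56*x^2 - 0.28*x - 0.78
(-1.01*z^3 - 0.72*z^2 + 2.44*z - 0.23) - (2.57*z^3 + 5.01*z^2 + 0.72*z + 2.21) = -3.58*z^3 - 5.73*z^2 + 1.72*z - 2.44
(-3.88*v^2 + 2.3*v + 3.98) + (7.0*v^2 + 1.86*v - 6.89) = 3.12*v^2 + 4.16*v - 2.91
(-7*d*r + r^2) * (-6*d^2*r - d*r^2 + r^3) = 42*d^3*r^2 + d^2*r^3 - 8*d*r^4 + r^5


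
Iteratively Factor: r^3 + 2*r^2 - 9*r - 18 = (r - 3)*(r^2 + 5*r + 6) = (r - 3)*(r + 3)*(r + 2)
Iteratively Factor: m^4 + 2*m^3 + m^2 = (m)*(m^3 + 2*m^2 + m) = m*(m + 1)*(m^2 + m) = m*(m + 1)^2*(m)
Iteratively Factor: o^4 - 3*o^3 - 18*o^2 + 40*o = (o - 2)*(o^3 - o^2 - 20*o) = (o - 5)*(o - 2)*(o^2 + 4*o) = o*(o - 5)*(o - 2)*(o + 4)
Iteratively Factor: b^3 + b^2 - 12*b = (b - 3)*(b^2 + 4*b) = (b - 3)*(b + 4)*(b)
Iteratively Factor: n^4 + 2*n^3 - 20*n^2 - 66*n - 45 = (n - 5)*(n^3 + 7*n^2 + 15*n + 9) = (n - 5)*(n + 1)*(n^2 + 6*n + 9) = (n - 5)*(n + 1)*(n + 3)*(n + 3)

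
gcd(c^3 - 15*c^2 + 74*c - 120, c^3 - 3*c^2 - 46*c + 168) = c^2 - 10*c + 24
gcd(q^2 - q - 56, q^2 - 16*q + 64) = q - 8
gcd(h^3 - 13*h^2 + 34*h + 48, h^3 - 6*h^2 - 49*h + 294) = h - 6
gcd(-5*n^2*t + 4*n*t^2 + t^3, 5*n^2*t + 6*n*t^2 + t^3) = 5*n*t + t^2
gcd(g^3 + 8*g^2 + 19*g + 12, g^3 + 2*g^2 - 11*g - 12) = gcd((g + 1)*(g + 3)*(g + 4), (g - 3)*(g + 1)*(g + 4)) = g^2 + 5*g + 4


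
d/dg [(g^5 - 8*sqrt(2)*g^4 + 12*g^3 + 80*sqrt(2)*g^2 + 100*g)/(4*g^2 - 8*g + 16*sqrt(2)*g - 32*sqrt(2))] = (3*g^6 - 8*g^5 - 180*g^4 + 8*sqrt(2)*g^4 + 96*sqrt(2)*g^3 + 464*g^3 - 448*sqrt(2)*g^2 + 540*g^2 - 2560*g - 800*sqrt(2))/(4*(g^4 - 4*g^3 + 8*sqrt(2)*g^3 - 32*sqrt(2)*g^2 + 36*g^2 - 128*g + 32*sqrt(2)*g + 128))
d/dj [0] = 0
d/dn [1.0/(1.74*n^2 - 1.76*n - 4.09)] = (1.76 - 3.48*n)/(-1.74*n^2 + 1.76*n + 4.09)^2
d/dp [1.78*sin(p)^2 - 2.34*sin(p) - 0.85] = (3.56*sin(p) - 2.34)*cos(p)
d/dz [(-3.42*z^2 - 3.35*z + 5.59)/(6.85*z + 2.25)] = (-23.427*z^2 - 15.39*z - 45.829)/(46.9225*z^2 + 30.825*z + 5.0625)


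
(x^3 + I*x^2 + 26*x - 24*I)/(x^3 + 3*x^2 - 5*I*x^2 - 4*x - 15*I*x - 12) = (x + 6*I)/(x + 3)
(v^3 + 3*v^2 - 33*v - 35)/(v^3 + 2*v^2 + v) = (v^2 + 2*v - 35)/(v*(v + 1))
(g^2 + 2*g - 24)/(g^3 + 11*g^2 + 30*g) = (g - 4)/(g*(g + 5))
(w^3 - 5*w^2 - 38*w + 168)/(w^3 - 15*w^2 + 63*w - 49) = (w^2 + 2*w - 24)/(w^2 - 8*w + 7)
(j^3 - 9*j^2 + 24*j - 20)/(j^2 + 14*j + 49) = (j^3 - 9*j^2 + 24*j - 20)/(j^2 + 14*j + 49)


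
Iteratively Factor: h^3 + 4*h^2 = (h)*(h^2 + 4*h) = h^2*(h + 4)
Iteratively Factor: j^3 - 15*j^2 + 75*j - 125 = (j - 5)*(j^2 - 10*j + 25) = (j - 5)^2*(j - 5)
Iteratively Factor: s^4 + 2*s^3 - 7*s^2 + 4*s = (s + 4)*(s^3 - 2*s^2 + s) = (s - 1)*(s + 4)*(s^2 - s) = (s - 1)^2*(s + 4)*(s)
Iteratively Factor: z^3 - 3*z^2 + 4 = (z - 2)*(z^2 - z - 2) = (z - 2)^2*(z + 1)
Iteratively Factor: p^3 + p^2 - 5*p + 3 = (p - 1)*(p^2 + 2*p - 3) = (p - 1)*(p + 3)*(p - 1)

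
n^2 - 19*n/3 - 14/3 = (n - 7)*(n + 2/3)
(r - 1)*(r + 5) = r^2 + 4*r - 5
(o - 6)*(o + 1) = o^2 - 5*o - 6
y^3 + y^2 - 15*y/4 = y*(y - 3/2)*(y + 5/2)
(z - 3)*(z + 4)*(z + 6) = z^3 + 7*z^2 - 6*z - 72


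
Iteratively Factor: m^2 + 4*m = (m + 4)*(m)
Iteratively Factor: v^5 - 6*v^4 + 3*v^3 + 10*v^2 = (v)*(v^4 - 6*v^3 + 3*v^2 + 10*v) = v*(v - 2)*(v^3 - 4*v^2 - 5*v) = v*(v - 5)*(v - 2)*(v^2 + v) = v^2*(v - 5)*(v - 2)*(v + 1)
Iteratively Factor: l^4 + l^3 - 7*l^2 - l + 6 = (l + 3)*(l^3 - 2*l^2 - l + 2) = (l - 1)*(l + 3)*(l^2 - l - 2) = (l - 2)*(l - 1)*(l + 3)*(l + 1)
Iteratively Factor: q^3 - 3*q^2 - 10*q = (q + 2)*(q^2 - 5*q) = q*(q + 2)*(q - 5)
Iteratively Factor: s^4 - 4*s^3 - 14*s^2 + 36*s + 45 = (s - 3)*(s^3 - s^2 - 17*s - 15) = (s - 3)*(s + 3)*(s^2 - 4*s - 5) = (s - 3)*(s + 1)*(s + 3)*(s - 5)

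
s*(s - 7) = s^2 - 7*s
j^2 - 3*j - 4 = (j - 4)*(j + 1)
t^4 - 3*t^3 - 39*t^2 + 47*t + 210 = (t - 7)*(t - 3)*(t + 2)*(t + 5)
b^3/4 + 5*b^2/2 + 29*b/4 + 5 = (b/4 + 1)*(b + 1)*(b + 5)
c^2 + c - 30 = (c - 5)*(c + 6)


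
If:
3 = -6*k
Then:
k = -1/2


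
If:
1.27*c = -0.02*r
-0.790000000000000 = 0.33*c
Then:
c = -2.39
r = 152.02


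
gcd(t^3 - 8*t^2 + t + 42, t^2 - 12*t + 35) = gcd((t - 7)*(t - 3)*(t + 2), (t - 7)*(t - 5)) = t - 7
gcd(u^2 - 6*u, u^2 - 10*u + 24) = u - 6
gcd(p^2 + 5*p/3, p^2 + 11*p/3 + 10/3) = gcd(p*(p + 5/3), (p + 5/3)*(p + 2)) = p + 5/3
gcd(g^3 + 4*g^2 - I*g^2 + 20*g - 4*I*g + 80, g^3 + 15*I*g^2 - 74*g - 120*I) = g + 4*I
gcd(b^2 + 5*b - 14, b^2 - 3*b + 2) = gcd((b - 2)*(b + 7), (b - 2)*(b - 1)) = b - 2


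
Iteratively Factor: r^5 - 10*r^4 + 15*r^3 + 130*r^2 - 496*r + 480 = (r + 4)*(r^4 - 14*r^3 + 71*r^2 - 154*r + 120) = (r - 5)*(r + 4)*(r^3 - 9*r^2 + 26*r - 24) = (r - 5)*(r - 4)*(r + 4)*(r^2 - 5*r + 6) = (r - 5)*(r - 4)*(r - 2)*(r + 4)*(r - 3)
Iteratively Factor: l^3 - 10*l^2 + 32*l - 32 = (l - 4)*(l^2 - 6*l + 8) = (l - 4)*(l - 2)*(l - 4)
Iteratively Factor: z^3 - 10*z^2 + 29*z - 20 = (z - 5)*(z^2 - 5*z + 4) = (z - 5)*(z - 1)*(z - 4)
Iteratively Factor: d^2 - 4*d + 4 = (d - 2)*(d - 2)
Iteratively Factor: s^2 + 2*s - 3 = (s + 3)*(s - 1)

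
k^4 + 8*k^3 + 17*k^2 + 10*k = k*(k + 1)*(k + 2)*(k + 5)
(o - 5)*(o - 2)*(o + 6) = o^3 - o^2 - 32*o + 60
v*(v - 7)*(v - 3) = v^3 - 10*v^2 + 21*v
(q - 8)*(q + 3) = q^2 - 5*q - 24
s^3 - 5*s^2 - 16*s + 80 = (s - 5)*(s - 4)*(s + 4)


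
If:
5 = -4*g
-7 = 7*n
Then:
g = -5/4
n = -1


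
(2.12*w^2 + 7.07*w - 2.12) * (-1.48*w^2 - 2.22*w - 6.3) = -3.1376*w^4 - 15.17*w^3 - 25.9138*w^2 - 39.8346*w + 13.356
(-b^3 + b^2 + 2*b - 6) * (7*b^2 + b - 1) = -7*b^5 + 6*b^4 + 16*b^3 - 41*b^2 - 8*b + 6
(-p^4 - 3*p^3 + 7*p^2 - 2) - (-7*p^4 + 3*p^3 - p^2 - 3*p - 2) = 6*p^4 - 6*p^3 + 8*p^2 + 3*p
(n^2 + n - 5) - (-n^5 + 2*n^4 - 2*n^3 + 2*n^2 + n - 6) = n^5 - 2*n^4 + 2*n^3 - n^2 + 1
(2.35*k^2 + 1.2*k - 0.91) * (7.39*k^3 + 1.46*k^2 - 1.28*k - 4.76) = 17.3665*k^5 + 12.299*k^4 - 7.9809*k^3 - 14.0506*k^2 - 4.5472*k + 4.3316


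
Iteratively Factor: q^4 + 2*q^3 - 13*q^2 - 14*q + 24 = (q + 2)*(q^3 - 13*q + 12) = (q - 3)*(q + 2)*(q^2 + 3*q - 4) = (q - 3)*(q - 1)*(q + 2)*(q + 4)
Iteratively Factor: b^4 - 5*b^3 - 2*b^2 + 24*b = (b + 2)*(b^3 - 7*b^2 + 12*b) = (b - 4)*(b + 2)*(b^2 - 3*b) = b*(b - 4)*(b + 2)*(b - 3)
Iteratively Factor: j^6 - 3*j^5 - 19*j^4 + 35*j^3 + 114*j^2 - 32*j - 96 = (j + 1)*(j^5 - 4*j^4 - 15*j^3 + 50*j^2 + 64*j - 96) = (j + 1)*(j + 2)*(j^4 - 6*j^3 - 3*j^2 + 56*j - 48) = (j - 4)*(j + 1)*(j + 2)*(j^3 - 2*j^2 - 11*j + 12) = (j - 4)^2*(j + 1)*(j + 2)*(j^2 + 2*j - 3) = (j - 4)^2*(j - 1)*(j + 1)*(j + 2)*(j + 3)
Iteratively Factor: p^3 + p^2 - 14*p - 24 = (p - 4)*(p^2 + 5*p + 6) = (p - 4)*(p + 3)*(p + 2)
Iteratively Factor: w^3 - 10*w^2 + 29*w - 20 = (w - 4)*(w^2 - 6*w + 5) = (w - 5)*(w - 4)*(w - 1)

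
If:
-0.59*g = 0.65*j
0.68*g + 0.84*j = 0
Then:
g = 0.00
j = 0.00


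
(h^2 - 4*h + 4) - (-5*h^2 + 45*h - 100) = 6*h^2 - 49*h + 104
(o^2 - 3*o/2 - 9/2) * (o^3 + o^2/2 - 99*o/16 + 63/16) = o^5 - o^4 - 183*o^3/16 + 351*o^2/32 + 351*o/16 - 567/32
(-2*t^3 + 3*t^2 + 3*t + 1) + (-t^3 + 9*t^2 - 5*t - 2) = -3*t^3 + 12*t^2 - 2*t - 1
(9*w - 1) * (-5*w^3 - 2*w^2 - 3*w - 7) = -45*w^4 - 13*w^3 - 25*w^2 - 60*w + 7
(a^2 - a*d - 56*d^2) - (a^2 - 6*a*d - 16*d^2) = 5*a*d - 40*d^2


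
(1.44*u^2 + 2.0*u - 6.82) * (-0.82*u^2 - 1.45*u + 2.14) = -1.1808*u^4 - 3.728*u^3 + 5.774*u^2 + 14.169*u - 14.5948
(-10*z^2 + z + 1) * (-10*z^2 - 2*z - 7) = 100*z^4 + 10*z^3 + 58*z^2 - 9*z - 7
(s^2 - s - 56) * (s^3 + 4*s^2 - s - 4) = s^5 + 3*s^4 - 61*s^3 - 227*s^2 + 60*s + 224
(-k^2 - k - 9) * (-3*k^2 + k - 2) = 3*k^4 + 2*k^3 + 28*k^2 - 7*k + 18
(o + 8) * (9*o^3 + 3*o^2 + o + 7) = 9*o^4 + 75*o^3 + 25*o^2 + 15*o + 56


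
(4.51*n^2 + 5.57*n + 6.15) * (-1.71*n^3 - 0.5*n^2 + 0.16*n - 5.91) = -7.7121*n^5 - 11.7797*n^4 - 12.5799*n^3 - 28.8379*n^2 - 31.9347*n - 36.3465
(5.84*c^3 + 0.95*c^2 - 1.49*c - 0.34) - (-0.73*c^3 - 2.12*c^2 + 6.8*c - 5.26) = 6.57*c^3 + 3.07*c^2 - 8.29*c + 4.92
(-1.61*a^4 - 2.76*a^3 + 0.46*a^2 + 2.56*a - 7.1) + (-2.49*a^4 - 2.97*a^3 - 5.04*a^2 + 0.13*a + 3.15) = -4.1*a^4 - 5.73*a^3 - 4.58*a^2 + 2.69*a - 3.95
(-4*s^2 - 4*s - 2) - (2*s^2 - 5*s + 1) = -6*s^2 + s - 3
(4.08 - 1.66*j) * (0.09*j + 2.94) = -0.1494*j^2 - 4.5132*j + 11.9952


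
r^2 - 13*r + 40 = (r - 8)*(r - 5)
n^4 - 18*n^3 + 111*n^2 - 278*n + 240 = (n - 8)*(n - 5)*(n - 3)*(n - 2)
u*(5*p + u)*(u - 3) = 5*p*u^2 - 15*p*u + u^3 - 3*u^2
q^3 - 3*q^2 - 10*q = q*(q - 5)*(q + 2)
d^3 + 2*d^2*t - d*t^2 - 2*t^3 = (d - t)*(d + t)*(d + 2*t)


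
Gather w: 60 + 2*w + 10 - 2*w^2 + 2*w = -2*w^2 + 4*w + 70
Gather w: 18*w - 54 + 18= 18*w - 36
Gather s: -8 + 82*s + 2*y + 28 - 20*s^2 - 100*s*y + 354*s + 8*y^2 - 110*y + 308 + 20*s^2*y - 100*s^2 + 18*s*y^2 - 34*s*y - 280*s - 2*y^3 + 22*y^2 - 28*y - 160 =s^2*(20*y - 120) + s*(18*y^2 - 134*y + 156) - 2*y^3 + 30*y^2 - 136*y + 168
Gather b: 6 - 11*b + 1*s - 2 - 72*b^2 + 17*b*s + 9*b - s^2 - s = -72*b^2 + b*(17*s - 2) - s^2 + 4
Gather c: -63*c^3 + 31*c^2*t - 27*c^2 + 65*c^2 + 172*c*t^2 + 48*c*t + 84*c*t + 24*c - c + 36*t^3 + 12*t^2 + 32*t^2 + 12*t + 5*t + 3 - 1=-63*c^3 + c^2*(31*t + 38) + c*(172*t^2 + 132*t + 23) + 36*t^3 + 44*t^2 + 17*t + 2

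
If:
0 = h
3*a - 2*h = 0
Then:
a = 0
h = 0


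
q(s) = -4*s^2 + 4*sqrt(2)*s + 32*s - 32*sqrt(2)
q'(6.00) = -10.34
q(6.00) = 36.69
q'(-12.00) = 133.66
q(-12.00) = -1073.14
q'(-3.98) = 69.50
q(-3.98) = -258.49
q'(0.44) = 34.14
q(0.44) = -29.46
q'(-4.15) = 70.86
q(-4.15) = -270.42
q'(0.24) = 35.74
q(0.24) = -36.45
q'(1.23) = 27.82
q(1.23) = -4.99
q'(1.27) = 27.50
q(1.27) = -3.88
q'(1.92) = 22.30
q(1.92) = 12.30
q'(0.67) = 32.30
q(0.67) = -21.82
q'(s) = -8*s + 4*sqrt(2) + 32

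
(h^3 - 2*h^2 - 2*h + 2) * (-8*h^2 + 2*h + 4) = -8*h^5 + 18*h^4 + 16*h^3 - 28*h^2 - 4*h + 8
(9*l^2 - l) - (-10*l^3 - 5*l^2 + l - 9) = 10*l^3 + 14*l^2 - 2*l + 9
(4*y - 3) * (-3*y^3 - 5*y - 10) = -12*y^4 + 9*y^3 - 20*y^2 - 25*y + 30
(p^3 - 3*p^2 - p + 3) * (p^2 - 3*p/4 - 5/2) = p^5 - 15*p^4/4 - 5*p^3/4 + 45*p^2/4 + p/4 - 15/2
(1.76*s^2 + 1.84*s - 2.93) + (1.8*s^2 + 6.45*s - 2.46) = 3.56*s^2 + 8.29*s - 5.39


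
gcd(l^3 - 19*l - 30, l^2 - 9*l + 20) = l - 5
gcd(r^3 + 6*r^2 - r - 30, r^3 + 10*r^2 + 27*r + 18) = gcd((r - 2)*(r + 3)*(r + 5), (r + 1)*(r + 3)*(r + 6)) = r + 3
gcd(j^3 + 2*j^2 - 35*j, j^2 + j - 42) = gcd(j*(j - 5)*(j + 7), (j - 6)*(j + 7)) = j + 7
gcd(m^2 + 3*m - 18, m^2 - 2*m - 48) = m + 6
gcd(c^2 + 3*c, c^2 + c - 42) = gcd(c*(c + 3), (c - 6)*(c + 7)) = 1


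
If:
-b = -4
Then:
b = 4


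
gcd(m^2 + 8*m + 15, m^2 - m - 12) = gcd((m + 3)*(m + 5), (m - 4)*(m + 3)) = m + 3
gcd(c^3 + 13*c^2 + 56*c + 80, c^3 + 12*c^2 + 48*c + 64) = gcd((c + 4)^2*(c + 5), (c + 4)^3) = c^2 + 8*c + 16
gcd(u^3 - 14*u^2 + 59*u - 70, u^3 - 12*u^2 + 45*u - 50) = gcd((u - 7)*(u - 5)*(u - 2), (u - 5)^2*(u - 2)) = u^2 - 7*u + 10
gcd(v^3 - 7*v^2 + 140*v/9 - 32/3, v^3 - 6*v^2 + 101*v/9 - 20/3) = v^2 - 13*v/3 + 4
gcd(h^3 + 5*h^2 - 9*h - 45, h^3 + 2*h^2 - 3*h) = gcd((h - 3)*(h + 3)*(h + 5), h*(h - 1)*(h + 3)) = h + 3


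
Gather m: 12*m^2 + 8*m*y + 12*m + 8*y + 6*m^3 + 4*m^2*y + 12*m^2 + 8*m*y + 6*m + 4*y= 6*m^3 + m^2*(4*y + 24) + m*(16*y + 18) + 12*y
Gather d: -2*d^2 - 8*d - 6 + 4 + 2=-2*d^2 - 8*d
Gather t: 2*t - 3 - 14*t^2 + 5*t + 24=-14*t^2 + 7*t + 21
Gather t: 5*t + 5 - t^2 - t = -t^2 + 4*t + 5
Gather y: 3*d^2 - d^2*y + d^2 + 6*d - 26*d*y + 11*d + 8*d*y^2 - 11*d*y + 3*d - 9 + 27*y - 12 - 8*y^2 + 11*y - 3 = 4*d^2 + 20*d + y^2*(8*d - 8) + y*(-d^2 - 37*d + 38) - 24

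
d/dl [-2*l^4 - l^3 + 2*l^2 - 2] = l*(-8*l^2 - 3*l + 4)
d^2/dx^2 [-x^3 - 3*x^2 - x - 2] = -6*x - 6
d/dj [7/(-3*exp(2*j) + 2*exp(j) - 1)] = (42*exp(j) - 14)*exp(j)/(3*exp(2*j) - 2*exp(j) + 1)^2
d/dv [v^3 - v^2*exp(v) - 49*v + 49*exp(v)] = -v^2*exp(v) + 3*v^2 - 2*v*exp(v) + 49*exp(v) - 49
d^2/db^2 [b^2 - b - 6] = 2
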